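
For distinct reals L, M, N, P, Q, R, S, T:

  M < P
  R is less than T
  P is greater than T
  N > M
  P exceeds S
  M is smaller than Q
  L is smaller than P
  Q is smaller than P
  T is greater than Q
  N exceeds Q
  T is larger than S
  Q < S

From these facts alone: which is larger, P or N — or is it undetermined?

Following every chain through N: below N we get M, Q.
P is not reached, and no chain runs the other way from P to N.
So the given relations leave the order of N and P undetermined.

undetermined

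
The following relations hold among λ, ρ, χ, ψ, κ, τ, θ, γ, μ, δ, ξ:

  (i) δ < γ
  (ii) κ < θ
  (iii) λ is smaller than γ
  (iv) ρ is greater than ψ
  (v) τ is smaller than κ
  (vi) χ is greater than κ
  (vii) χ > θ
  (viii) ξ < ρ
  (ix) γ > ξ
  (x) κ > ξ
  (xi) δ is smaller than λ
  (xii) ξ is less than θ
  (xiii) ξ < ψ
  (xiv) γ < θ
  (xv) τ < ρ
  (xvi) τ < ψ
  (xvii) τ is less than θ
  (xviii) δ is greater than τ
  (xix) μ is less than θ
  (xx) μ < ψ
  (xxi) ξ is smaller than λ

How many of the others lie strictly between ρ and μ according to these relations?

1

Chaining upward from μ reaches: ψ, θ, χ.
Chaining downward from ρ reaches: τ, ξ, ψ.
Strictly between μ and ρ are those in both lists: ψ — 1 element.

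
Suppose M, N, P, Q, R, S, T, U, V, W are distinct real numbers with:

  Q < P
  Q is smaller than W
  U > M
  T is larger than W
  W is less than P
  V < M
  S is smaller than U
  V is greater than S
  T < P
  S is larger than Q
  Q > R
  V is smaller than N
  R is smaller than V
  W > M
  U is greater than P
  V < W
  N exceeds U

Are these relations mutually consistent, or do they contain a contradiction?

Every relation is compatible with R < Q < S < V < M < W < T < P < U < N; the set is consistent.

consistent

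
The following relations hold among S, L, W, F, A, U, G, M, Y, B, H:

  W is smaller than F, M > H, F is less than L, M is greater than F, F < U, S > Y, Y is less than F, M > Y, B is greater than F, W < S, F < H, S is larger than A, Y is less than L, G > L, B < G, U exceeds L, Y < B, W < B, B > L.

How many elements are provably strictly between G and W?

Chaining upward from W reaches: F, S, L, H, B, U, M.
Chaining downward from G reaches: Y, F, L, B.
Strictly between W and G are those in both lists: F, L, B — 3 elements.

3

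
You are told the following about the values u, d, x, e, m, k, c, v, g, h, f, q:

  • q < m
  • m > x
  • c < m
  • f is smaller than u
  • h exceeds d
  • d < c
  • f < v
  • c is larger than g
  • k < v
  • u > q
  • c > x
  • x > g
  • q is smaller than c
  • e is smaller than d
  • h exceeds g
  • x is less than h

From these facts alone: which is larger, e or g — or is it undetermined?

undetermined

Following every chain through g: above g we get x, c, h, m.
e is not reached, and no chain runs the other way from e to g.
So the given relations leave the order of g and e undetermined.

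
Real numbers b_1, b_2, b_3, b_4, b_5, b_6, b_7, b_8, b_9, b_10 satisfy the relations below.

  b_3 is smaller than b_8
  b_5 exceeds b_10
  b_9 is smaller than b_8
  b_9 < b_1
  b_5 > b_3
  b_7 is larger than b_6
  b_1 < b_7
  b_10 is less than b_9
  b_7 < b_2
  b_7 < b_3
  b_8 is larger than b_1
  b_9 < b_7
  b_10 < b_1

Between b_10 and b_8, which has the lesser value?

b_10

b_10 < b_9 and b_9 < b_1 give b_10 < b_1.
With b_1 < b_7: b_10 < b_9 < b_1 < b_7.
Then b_7 < b_3 extends the chain to b_3.
Then b_3 < b_8 extends the chain to b_8.
So b_10 < b_8; b_10 is the smaller of the two.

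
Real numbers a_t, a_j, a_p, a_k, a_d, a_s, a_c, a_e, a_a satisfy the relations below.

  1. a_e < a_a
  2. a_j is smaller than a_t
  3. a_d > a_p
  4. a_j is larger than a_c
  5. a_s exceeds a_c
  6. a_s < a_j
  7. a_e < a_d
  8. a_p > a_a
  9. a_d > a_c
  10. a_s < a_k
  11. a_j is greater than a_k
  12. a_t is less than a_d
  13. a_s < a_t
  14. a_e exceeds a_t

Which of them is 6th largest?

a_j

The consecutive relations fix a unique order: a_c < a_s < a_k < a_j < a_t < a_e < a_a < a_p < a_d.
Counting 6 from the largest end gives a_j.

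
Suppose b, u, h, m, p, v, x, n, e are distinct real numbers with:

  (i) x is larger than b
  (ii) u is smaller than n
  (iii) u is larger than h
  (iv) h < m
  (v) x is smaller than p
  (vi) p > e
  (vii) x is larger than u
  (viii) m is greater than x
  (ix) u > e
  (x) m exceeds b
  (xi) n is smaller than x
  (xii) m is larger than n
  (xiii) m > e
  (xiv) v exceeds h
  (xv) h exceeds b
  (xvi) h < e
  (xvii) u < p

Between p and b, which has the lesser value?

Chaining the given relations: b < h < e < u < n < x < p.
So b < p; b is the smaller of the two.

b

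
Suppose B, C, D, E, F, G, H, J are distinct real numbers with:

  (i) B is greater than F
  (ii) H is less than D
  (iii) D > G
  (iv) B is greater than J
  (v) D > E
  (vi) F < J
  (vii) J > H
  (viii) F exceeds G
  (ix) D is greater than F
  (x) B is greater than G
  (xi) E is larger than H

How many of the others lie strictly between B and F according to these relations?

Chaining upward from F reaches: J, D.
Chaining downward from B reaches: G, H, J.
Strictly between F and B are those in both lists: J — 1 element.

1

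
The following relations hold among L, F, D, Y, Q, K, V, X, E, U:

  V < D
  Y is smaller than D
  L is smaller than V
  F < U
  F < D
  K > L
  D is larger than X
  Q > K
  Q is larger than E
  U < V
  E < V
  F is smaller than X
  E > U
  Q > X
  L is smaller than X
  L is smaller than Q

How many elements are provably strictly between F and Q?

Chaining upward from F reaches: U, E, V, X, D.
Chaining downward from Q reaches: L, U, E, K, X.
Strictly between F and Q are those in both lists: U, E, X — 3 elements.

3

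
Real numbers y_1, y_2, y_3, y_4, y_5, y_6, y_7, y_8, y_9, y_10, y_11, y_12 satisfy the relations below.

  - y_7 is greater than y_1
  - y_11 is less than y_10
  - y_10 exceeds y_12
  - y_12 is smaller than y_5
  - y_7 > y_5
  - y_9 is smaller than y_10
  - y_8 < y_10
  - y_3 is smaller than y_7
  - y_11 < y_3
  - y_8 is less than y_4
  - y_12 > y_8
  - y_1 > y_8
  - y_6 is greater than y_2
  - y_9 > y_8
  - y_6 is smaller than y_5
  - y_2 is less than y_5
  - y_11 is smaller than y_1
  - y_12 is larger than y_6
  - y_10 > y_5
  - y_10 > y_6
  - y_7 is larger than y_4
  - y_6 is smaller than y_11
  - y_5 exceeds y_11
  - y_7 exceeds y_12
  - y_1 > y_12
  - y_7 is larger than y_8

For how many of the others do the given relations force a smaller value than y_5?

5

Directly below y_5: y_2, y_6, y_11, y_12.
One step further: y_8 (5 so far).
No other element is forced below y_5 by the given relations, so the count is 5.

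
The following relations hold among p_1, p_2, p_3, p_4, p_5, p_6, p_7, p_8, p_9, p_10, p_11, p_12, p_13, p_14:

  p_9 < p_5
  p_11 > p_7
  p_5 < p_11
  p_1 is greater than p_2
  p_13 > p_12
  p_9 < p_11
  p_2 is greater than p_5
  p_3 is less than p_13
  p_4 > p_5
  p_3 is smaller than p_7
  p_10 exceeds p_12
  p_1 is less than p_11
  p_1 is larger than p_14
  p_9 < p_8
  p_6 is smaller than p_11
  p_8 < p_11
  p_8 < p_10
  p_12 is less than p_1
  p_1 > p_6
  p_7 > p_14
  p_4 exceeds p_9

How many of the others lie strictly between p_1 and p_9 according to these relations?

2

Chaining upward from p_9 reaches: p_8, p_5, p_2, p_4, p_10, p_11.
Chaining downward from p_1 reaches: p_12, p_5, p_14, p_6, p_2.
Strictly between p_9 and p_1 are those in both lists: p_5, p_2 — 2 elements.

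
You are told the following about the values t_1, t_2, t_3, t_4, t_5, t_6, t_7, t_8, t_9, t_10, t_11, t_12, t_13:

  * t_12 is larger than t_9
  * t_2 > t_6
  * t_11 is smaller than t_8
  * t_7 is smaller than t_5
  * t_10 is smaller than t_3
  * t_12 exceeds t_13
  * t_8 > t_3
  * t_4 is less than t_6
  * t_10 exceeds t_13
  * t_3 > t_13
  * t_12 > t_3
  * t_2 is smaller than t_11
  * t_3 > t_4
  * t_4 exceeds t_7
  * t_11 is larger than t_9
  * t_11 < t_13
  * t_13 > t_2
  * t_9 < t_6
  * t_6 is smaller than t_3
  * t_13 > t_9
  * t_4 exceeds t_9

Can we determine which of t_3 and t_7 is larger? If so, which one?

Link the given pairs in sequence: t_7 < t_4; t_4 < t_6; t_6 < t_2; t_2 < t_11; t_11 < t_13; t_13 < t_10; t_10 < t_3.
Chaining these gives t_7 < t_4 < t_6 < t_2 < t_11 < t_13 < t_10 < t_3.
So t_3 is larger.

t_3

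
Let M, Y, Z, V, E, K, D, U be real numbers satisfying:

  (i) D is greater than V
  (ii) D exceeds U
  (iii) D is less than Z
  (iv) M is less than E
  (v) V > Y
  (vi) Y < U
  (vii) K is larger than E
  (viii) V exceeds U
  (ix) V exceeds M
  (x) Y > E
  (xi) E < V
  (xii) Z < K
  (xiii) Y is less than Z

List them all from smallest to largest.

Nothing is placed below M, so it is least; from there M < E; E < Y; Y < U; U < V; V < D; D < Z; Z < K, each given directly.

M < E < Y < U < V < D < Z < K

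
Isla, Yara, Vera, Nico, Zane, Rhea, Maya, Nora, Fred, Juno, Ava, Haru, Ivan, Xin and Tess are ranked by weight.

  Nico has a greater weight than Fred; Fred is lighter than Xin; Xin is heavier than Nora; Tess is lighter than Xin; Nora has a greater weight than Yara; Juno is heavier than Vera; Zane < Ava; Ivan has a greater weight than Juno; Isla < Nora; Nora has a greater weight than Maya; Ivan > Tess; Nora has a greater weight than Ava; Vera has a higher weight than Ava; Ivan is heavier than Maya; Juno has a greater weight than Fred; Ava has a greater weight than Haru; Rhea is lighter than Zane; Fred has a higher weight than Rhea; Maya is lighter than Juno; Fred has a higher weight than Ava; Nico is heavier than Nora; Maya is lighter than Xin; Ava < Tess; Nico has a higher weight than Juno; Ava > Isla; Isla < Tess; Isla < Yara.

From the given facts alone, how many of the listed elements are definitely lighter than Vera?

The elements the relations force below Vera are Haru, Rhea, Zane, Isla, Ava — no chain reaches any other.
That is 5.

5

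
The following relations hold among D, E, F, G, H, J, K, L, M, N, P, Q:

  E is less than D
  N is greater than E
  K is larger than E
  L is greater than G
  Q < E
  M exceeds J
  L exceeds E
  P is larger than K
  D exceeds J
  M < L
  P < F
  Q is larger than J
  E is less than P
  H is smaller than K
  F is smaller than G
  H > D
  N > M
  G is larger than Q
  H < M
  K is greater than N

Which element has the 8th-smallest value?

K

The consecutive relations fix a unique order: J < Q < E < D < H < M < N < K < P < F < G < L.
Counting 8 from the smallest end gives K.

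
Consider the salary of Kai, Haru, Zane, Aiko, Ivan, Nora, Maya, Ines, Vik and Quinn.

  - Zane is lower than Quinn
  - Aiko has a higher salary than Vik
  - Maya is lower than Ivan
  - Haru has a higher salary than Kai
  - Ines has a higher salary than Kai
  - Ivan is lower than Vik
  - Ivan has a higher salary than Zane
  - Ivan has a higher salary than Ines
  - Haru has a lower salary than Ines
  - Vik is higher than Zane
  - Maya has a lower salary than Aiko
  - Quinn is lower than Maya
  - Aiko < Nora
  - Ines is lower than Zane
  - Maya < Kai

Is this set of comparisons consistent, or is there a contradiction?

Chaining the given relations yields Kai < Haru < Ines < Zane < Quinn < Maya, so Kai < Maya. But one relation states Maya < Kai. These cannot both hold.

inconsistent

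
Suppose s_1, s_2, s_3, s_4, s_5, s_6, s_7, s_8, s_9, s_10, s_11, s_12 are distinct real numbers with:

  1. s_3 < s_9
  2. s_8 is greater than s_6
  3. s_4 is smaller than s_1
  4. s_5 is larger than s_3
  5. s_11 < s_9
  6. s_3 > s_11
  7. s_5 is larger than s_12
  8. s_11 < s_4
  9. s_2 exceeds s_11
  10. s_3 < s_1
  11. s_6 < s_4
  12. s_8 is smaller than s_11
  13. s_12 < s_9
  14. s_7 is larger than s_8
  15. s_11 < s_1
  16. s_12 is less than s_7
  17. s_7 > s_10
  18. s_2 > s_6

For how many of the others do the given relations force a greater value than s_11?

6

The elements the relations force above s_11 are s_2, s_4, s_3, s_1, s_9, s_5 — no chain reaches any other.
That is 6.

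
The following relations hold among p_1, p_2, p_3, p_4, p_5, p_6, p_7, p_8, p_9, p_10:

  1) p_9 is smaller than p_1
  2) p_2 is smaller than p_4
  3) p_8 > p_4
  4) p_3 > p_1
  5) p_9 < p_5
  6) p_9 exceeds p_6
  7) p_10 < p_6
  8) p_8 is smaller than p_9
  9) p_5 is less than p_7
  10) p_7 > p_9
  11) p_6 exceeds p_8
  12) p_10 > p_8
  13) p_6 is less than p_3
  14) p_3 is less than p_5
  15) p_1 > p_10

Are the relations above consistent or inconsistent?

The single ordering p_2 < p_4 < p_8 < p_10 < p_6 < p_9 < p_1 < p_3 < p_5 < p_7 satisfies every listed relation, so no contradiction arises.

consistent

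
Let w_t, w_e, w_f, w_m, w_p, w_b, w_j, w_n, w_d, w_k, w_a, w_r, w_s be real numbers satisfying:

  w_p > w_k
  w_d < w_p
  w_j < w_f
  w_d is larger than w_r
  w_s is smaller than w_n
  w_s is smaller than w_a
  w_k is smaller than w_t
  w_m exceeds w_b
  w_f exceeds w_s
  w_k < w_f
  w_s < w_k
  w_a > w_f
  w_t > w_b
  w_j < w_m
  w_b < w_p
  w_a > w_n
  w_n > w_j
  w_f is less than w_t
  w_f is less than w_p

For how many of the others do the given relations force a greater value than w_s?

6

Directly above w_s: w_k, w_f, w_n, w_a.
One step further: w_t, w_p (6 so far).
Nothing else is reachable above w_s; 6 in all.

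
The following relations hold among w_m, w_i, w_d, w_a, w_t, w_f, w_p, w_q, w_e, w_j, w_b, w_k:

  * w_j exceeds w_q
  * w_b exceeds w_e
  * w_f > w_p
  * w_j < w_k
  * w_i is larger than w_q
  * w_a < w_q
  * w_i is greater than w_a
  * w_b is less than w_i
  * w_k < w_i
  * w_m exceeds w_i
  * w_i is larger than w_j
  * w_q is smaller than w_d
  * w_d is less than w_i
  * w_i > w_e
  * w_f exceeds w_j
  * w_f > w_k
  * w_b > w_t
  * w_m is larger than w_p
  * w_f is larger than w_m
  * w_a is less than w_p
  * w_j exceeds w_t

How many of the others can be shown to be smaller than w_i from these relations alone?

From w_i the given relations immediately reach w_e, w_a, w_q, w_j, w_k, w_d, w_b.
From those, w_t — 8 in total.
Nothing else is reachable below w_i; 8 in all.

8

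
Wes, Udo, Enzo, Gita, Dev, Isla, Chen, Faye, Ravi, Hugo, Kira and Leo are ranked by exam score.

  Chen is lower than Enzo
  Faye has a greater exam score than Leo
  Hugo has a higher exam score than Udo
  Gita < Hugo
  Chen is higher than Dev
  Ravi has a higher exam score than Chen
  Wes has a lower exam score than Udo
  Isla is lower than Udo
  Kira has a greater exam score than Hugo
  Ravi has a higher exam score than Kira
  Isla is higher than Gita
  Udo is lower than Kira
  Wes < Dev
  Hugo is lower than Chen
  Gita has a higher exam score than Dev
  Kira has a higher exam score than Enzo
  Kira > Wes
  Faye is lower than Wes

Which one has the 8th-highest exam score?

Gita

Piecing the relations together gives one ordering: Leo < Faye < Wes < Dev < Gita < Isla < Udo < Hugo < Chen < Enzo < Kira < Ravi.
The 8th largest is Gita.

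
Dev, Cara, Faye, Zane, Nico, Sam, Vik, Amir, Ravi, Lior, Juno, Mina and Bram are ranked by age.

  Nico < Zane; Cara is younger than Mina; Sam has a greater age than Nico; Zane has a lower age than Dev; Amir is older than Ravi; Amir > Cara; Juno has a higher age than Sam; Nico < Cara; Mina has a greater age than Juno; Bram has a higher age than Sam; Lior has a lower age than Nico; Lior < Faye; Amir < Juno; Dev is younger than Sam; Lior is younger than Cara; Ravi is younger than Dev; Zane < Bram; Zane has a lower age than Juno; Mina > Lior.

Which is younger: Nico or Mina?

The relevant relations are Nico < Zane; Zane < Dev; Dev < Sam; Sam < Juno; Juno < Mina.
Together: Nico < Zane < Dev < Sam < Juno < Mina.
So Nico < Mina; Nico is the younger of the two.

Nico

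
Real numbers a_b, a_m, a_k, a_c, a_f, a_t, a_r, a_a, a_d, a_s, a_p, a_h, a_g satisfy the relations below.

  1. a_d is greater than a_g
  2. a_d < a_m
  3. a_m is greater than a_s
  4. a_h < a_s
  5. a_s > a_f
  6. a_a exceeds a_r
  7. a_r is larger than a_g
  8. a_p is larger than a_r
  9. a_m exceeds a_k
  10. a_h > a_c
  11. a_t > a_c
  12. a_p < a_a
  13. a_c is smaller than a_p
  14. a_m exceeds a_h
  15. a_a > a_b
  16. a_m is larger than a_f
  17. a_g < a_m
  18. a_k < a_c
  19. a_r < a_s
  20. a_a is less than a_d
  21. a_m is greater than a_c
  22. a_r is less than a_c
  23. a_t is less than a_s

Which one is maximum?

a_m

a_g is not greatest since a_g < a_r; a_k is not greatest since a_k < a_c; a_r is not greatest since a_r < a_s; a_c is not greatest since a_c < a_t; a_f is not greatest since a_f < a_m; a_b is not greatest since a_b < a_a; a_p is not greatest since a_p < a_a; a_t is not greatest since a_t < a_s; a_a is not greatest since a_a < a_d; a_d is not greatest since a_d < a_m; a_h is not greatest since a_h < a_m; a_s is not greatest since a_s < a_m.
Only a_m has nothing above it, so a_m is the maximum.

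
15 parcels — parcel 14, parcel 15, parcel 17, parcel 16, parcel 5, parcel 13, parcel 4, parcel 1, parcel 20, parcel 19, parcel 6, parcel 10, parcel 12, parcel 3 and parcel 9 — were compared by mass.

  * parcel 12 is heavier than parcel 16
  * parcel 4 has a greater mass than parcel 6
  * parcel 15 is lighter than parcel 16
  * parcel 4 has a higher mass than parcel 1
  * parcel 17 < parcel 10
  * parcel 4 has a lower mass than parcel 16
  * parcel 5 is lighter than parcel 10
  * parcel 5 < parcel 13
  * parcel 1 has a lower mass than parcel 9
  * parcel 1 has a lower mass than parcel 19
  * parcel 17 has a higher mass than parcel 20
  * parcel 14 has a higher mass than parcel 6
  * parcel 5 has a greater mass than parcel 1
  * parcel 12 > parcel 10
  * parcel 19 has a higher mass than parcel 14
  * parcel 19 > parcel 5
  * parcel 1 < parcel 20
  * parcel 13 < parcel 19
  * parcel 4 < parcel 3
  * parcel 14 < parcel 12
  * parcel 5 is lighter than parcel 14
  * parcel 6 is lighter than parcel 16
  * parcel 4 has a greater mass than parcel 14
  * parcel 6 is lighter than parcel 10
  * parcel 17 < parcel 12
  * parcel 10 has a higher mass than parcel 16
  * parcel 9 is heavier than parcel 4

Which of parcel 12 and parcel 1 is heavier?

parcel 12

The relevant relations are parcel 1 < parcel 5; parcel 5 < parcel 14; parcel 14 < parcel 4; parcel 4 < parcel 16; parcel 16 < parcel 12.
Chaining these gives parcel 1 < parcel 5 < parcel 14 < parcel 4 < parcel 16 < parcel 12.
So parcel 1 < parcel 12; parcel 12 is the heavier of the two.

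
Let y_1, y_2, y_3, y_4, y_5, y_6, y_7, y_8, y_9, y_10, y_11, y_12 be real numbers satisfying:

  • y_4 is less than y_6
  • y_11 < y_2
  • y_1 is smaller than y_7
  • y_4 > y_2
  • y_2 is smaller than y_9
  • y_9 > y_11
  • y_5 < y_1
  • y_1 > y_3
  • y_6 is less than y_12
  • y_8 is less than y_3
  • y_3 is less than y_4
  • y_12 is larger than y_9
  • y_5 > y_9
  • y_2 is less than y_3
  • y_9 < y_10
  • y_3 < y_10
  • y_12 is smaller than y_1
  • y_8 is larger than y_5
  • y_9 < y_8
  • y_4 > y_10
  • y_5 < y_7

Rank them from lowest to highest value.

y_11 < y_2 < y_9 < y_5 < y_8 < y_3 < y_10 < y_4 < y_6 < y_12 < y_1 < y_7

Each adjacent pair is fixed by a given relation: y_11 < y_2; y_2 < y_9; y_9 < y_5; y_5 < y_8; y_8 < y_3; y_3 < y_10; y_10 < y_4; y_4 < y_6; y_6 < y_12; y_12 < y_1; y_1 < y_7. Chaining them end to end gives the full order.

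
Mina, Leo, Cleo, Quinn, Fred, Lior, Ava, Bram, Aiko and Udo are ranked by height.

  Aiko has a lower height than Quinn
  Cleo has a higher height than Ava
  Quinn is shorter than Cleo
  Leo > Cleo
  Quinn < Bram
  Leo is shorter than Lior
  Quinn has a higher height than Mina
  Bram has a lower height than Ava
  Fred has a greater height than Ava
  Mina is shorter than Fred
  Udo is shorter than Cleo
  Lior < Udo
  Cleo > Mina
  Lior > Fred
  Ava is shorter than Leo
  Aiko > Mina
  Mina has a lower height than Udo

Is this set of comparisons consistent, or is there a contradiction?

Chaining the given relations yields Lior < Udo < Cleo < Leo, so Lior < Leo. But one relation states Leo < Lior. These cannot both hold.

inconsistent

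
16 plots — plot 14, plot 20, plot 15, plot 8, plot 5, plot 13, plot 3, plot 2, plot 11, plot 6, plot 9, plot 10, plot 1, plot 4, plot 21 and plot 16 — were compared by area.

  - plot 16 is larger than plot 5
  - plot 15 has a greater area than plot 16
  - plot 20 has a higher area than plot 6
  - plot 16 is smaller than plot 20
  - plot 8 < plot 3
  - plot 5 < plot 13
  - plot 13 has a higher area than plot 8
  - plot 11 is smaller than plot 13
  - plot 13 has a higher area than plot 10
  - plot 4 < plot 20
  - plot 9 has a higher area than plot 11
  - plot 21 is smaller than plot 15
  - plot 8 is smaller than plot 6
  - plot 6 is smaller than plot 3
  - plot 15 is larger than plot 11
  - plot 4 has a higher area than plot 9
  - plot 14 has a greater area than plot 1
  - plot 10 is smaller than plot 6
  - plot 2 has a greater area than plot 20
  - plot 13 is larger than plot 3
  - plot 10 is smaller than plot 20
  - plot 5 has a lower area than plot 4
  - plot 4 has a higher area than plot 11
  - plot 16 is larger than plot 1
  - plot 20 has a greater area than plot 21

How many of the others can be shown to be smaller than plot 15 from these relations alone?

5

Directly below plot 15: plot 11, plot 21, plot 16.
One step further: plot 1, plot 5 (5 so far).
Nothing else is reachable below plot 15; 5 in all.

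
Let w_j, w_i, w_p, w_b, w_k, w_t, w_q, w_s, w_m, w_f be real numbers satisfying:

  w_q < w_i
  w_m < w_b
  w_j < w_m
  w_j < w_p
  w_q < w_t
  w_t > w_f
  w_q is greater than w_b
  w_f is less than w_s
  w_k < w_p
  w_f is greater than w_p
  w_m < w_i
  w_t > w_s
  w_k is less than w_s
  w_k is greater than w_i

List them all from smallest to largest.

Each adjacent pair is fixed by a given relation: w_j < w_m; w_m < w_b; w_b < w_q; w_q < w_i; w_i < w_k; w_k < w_p; w_p < w_f; w_f < w_s; w_s < w_t. Chaining them end to end gives the full order.

w_j < w_m < w_b < w_q < w_i < w_k < w_p < w_f < w_s < w_t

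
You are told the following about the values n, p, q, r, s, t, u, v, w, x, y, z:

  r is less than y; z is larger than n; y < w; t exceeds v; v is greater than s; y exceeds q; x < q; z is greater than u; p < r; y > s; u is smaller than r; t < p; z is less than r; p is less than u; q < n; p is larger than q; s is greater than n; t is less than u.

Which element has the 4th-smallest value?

s

The consecutive relations fix a unique order: x < q < n < s < v < t < p < u < z < r < y < w.
The 4th smallest is s.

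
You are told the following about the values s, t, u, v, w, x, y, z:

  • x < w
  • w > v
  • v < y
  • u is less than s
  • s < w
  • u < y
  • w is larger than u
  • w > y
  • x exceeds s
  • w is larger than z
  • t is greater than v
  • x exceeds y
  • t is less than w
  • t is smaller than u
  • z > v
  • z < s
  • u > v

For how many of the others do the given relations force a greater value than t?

5

The elements the relations force above t are u, s, y, x, w — no chain reaches any other.
That is 5.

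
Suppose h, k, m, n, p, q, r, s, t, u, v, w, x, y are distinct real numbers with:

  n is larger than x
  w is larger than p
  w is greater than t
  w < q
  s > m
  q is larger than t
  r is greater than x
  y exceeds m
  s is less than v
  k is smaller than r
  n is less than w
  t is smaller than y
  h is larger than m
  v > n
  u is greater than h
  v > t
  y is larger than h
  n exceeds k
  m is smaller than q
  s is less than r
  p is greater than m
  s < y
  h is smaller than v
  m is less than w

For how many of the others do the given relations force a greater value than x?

From x the given relations immediately reach r, n.
From those, w, v — 4 in total.
From those, q — 5 in total.
No other element is forced above x by the given relations, so the count is 5.

5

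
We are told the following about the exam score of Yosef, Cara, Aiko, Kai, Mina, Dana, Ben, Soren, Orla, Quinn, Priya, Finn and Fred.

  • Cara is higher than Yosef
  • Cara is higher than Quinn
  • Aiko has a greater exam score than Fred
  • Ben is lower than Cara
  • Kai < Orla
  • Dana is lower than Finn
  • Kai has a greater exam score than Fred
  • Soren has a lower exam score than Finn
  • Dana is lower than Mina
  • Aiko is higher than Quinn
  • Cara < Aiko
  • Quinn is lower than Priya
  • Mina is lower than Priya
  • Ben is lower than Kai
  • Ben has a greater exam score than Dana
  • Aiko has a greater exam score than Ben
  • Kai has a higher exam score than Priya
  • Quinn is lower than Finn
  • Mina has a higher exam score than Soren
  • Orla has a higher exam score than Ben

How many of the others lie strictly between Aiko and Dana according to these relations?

The relations place Dana below Aiko. An element lies strictly between them when it is forced above Dana and also forced below Aiko.
Above Dana: {Ben, Cara, Mina, Priya, Finn, Kai, Orla}. Below Aiko: {Quinn, Yosef, Ben, Cara, Fred}.
Intersection: {Ben, Cara} — 2.

2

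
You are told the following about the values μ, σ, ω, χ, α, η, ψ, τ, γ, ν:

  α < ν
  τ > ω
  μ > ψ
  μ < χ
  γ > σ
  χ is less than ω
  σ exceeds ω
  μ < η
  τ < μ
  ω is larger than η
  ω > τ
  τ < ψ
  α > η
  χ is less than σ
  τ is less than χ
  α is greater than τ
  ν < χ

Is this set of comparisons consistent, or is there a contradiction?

Chaining the given relations yields τ < ψ < μ < η < α < ν < χ < ω, so τ < ω. But one relation states ω < τ. These cannot both hold.

inconsistent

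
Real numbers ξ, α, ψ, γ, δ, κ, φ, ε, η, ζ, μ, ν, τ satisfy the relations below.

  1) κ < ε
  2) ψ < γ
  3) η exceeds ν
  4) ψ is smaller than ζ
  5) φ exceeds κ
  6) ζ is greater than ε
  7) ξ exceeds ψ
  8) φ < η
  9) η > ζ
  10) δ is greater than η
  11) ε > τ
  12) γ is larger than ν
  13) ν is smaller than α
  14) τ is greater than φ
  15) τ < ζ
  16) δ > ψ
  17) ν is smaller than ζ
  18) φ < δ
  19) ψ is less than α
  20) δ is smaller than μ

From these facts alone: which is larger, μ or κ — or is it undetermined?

κ < φ and φ < τ give κ < τ.
Then τ < ε extends the chain to ε.
With ε < ζ: κ < φ < τ < ε < ζ.
Then ζ < η extends the chain to η.
With η < δ: κ < φ < τ < ε < ζ < η < δ.
Then δ < μ extends the chain to μ.
So μ is larger.

μ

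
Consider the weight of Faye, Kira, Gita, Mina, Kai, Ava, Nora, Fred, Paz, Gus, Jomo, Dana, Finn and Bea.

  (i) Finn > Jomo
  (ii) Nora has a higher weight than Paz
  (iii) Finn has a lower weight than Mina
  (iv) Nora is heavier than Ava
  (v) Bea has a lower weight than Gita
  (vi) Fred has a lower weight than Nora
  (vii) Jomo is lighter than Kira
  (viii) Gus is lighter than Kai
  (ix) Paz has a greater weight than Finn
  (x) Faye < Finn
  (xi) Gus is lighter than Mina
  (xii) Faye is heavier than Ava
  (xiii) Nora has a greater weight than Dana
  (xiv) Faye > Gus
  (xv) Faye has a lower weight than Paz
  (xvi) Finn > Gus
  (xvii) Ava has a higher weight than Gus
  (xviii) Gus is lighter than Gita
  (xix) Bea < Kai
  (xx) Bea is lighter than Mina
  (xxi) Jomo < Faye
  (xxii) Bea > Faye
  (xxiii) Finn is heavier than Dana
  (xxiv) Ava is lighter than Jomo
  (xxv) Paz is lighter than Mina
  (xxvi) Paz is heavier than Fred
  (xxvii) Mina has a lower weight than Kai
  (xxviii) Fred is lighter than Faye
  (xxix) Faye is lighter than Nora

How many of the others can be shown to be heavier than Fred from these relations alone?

Directly above Fred: Faye, Paz, Nora.
One step further: Bea, Finn, Mina (6 so far).
One step further: Kai, Gita (8 so far).
Nothing else is reachable above Fred; 8 in all.

8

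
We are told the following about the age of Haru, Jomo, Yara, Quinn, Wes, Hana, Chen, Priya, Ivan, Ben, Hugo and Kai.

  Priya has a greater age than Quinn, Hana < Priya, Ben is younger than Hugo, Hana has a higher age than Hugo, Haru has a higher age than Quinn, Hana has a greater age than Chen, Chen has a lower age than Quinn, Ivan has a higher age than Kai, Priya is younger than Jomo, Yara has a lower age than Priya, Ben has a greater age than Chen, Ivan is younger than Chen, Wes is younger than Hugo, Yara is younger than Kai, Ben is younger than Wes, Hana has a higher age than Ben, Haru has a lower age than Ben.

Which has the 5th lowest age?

Quinn

The consecutive relations fix a unique order: Yara < Kai < Ivan < Chen < Quinn < Haru < Ben < Wes < Hugo < Hana < Priya < Jomo.
The 5th smallest is Quinn.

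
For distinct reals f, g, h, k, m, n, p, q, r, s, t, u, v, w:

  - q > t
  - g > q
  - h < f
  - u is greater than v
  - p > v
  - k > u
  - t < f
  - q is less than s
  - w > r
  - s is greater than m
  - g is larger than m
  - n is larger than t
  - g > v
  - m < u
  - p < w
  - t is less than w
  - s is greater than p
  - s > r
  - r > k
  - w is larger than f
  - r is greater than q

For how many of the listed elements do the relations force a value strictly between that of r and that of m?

The relations place m below r. An element lies strictly between them when it is forced above m and also forced below r.
Above m: {u, k, s, g, w}. Below r: {t, v, u, k, q}.
Intersection: {u, k} — 2.

2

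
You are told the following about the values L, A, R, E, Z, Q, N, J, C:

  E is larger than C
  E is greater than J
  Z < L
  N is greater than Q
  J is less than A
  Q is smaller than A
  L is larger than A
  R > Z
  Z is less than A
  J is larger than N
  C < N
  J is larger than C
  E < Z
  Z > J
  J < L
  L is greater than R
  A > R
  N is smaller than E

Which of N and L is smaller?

Chaining the given relations: N < J < E < Z < R < A < L.
So N < L; N is the smaller of the two.

N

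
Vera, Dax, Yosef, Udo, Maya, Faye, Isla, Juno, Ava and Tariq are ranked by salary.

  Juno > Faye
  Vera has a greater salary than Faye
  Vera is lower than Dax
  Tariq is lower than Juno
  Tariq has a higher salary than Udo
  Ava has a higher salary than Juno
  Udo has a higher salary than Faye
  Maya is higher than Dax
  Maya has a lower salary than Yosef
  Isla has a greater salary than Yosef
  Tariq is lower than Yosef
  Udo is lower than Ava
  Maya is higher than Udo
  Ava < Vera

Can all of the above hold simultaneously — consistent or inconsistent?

Every relation is compatible with Faye < Udo < Tariq < Juno < Ava < Vera < Dax < Maya < Yosef < Isla; the set is consistent.

consistent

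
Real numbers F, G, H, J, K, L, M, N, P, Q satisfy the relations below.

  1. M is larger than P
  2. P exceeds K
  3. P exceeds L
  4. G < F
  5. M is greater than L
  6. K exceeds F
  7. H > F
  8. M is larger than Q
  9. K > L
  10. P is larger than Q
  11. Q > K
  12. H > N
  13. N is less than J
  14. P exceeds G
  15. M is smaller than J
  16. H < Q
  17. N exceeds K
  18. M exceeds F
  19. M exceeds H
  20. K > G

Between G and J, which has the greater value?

Link the given pairs in sequence: G < F; F < K; K < N; N < H; H < Q; Q < P; P < M; M < J.
Chaining these gives G < F < K < N < H < Q < P < M < J.
So G < J; J is the larger of the two.

J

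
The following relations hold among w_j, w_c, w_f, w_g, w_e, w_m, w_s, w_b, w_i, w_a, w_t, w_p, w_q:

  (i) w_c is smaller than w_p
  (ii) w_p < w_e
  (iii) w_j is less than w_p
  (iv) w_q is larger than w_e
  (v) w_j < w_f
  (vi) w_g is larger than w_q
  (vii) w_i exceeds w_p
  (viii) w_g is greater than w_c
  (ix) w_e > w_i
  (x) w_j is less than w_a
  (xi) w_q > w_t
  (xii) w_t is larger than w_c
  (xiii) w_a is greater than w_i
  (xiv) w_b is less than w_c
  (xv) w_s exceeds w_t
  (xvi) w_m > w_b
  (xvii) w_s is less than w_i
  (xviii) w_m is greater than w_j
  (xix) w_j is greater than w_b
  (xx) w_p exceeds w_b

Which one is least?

Chaining upward from w_b: directly above it, w_j, w_c, w_m, w_p; then w_t, w_i, w_a, w_e, w_f, w_g; then w_s, w_q.
That covers every other element, and nothing is given below w_b, so w_b is the least.

w_b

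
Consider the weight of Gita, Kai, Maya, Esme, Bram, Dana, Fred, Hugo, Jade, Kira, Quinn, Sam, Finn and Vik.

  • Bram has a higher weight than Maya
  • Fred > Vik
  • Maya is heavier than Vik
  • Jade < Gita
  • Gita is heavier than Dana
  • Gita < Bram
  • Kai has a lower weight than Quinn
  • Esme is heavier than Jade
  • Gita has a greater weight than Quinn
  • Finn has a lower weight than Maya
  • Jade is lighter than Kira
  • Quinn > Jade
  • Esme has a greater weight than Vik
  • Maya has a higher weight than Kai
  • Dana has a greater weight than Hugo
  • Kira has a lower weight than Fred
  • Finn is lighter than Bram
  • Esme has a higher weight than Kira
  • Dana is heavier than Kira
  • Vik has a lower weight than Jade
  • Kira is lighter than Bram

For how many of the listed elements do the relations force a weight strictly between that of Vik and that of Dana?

The relations place Vik below Dana. An element lies strictly between them when it is forced above Vik and also forced below Dana.
Above Vik: {Jade, Kira, Quinn, Maya, Esme, Gita, Bram, Fred}. Below Dana: {Hugo, Jade, Kira}.
Intersection: {Jade, Kira} — 2.

2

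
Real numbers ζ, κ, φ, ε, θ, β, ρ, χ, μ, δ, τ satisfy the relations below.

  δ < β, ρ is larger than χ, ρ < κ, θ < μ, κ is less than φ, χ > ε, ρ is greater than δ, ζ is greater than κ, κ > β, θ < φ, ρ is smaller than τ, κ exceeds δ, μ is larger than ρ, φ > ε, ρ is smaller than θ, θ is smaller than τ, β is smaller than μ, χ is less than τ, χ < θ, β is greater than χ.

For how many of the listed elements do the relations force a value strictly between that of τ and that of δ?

The relations place δ below τ. An element lies strictly between them when it is forced above δ and also forced below τ.
Above δ: {ρ, β, θ, κ, ζ, φ, μ}. Below τ: {ε, χ, ρ, θ}.
Intersection: {ρ, θ} — 2.

2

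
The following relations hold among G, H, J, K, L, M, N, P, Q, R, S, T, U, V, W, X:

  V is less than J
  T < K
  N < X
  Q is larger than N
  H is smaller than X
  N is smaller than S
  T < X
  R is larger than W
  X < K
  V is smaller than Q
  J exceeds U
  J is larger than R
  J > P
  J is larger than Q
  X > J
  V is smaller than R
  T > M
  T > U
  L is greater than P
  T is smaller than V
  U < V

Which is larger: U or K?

K

U < V < R < J < X < K, by transitivity through V, R, J, X.
So U < K; K is the larger of the two.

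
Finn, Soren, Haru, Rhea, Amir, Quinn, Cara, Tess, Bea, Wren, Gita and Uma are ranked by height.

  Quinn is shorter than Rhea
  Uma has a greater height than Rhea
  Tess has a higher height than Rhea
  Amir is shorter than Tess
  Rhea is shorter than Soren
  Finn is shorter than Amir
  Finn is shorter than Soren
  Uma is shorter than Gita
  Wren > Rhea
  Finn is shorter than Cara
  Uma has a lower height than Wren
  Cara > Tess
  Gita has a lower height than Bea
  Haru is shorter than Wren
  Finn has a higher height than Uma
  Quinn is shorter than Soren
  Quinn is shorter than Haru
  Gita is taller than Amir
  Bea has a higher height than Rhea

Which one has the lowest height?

Rhea is not least since Quinn < Rhea; Haru is not least since Quinn < Haru; Uma is not least since Rhea < Uma; Finn is not least since Uma < Finn; Amir is not least since Finn < Amir; Tess is not least since Rhea < Tess; Gita is not least since Uma < Gita; Cara is not least since Tess < Cara; Soren is not least since Finn < Soren; Bea is not least since Gita < Bea; Wren is not least since Haru < Wren.
Only Quinn has nothing below it, so Quinn is the lowest height.

Quinn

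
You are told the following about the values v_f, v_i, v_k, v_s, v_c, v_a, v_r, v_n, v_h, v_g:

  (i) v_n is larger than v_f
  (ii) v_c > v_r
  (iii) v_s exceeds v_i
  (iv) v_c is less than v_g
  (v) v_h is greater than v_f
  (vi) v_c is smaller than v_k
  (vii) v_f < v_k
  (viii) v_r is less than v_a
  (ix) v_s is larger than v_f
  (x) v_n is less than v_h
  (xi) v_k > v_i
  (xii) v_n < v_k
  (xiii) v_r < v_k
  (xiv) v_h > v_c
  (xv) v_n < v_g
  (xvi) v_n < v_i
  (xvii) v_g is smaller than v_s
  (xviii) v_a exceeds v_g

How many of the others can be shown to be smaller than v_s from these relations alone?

6

Directly below v_s: v_f, v_i, v_g.
One step further: v_n, v_c (5 so far).
One step further: v_r (6 so far).
No other element is forced below v_s by the given relations, so the count is 6.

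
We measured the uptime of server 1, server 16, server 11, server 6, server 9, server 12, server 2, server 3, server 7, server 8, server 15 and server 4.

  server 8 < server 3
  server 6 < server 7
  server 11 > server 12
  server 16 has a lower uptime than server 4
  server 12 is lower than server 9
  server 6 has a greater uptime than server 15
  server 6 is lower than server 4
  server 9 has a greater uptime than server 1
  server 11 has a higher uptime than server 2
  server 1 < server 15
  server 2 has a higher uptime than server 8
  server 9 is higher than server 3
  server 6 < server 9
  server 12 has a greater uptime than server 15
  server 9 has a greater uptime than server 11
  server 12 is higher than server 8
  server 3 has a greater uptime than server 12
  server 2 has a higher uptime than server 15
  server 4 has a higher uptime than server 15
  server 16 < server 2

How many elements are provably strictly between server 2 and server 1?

The relations place server 1 below server 2. An element lies strictly between them when it is forced above server 1 and also forced below server 2.
Above server 1: {server 15, server 6, server 12, server 4, server 11, server 7, server 3, server 9}. Below server 2: {server 8, server 15, server 16}.
Intersection: {server 15} — 1.

1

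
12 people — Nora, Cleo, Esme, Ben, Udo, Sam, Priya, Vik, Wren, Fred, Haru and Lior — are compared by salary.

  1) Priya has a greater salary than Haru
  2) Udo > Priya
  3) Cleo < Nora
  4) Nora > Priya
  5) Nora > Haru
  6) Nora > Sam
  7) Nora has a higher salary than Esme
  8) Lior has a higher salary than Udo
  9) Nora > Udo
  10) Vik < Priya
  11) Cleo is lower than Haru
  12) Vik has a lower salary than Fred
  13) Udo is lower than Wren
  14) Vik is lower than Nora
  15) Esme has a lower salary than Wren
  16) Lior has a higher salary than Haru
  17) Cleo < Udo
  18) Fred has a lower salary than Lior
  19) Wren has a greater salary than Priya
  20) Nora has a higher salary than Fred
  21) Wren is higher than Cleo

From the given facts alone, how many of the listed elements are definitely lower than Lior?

6

The elements the relations force below Lior are Cleo, Vik, Fred, Haru, Priya, Udo — no chain reaches any other.
That is 6.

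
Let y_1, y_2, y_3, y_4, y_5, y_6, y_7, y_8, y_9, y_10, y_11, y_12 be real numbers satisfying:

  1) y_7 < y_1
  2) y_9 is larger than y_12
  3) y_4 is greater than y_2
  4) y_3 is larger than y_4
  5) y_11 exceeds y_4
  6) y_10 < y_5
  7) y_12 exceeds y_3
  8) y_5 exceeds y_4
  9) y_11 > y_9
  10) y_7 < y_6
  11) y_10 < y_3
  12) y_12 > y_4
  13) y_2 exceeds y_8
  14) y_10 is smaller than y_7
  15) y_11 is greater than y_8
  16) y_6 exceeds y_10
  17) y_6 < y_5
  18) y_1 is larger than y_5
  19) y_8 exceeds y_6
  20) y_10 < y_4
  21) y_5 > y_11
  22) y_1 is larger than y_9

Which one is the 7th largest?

y_4

The consecutive relations fix a unique order: y_10 < y_7 < y_6 < y_8 < y_2 < y_4 < y_3 < y_12 < y_9 < y_11 < y_5 < y_1.
The 7th largest is y_4.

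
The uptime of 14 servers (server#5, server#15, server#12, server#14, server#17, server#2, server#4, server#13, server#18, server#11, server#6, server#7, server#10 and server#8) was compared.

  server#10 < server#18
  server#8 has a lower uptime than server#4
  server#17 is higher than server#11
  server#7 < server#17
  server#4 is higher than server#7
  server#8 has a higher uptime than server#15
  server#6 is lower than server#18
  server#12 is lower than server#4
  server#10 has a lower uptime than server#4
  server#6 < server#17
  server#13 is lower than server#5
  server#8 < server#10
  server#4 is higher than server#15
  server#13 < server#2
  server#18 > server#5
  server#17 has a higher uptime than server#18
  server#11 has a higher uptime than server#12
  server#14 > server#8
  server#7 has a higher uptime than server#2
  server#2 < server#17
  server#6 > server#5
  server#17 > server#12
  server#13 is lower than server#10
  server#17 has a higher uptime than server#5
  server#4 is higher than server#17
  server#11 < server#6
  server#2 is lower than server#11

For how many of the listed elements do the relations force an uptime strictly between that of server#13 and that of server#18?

The relations place server#13 below server#18. An element lies strictly between them when it is forced above server#13 and also forced below server#18.
Above server#13: {server#2, server#5, server#11, server#10, server#6, server#7, server#17, server#4}. Below server#18: {server#15, server#2, server#8, server#5, server#12, server#11, server#10, server#6}.
Intersection: {server#2, server#5, server#11, server#10, server#6} — 5.

5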